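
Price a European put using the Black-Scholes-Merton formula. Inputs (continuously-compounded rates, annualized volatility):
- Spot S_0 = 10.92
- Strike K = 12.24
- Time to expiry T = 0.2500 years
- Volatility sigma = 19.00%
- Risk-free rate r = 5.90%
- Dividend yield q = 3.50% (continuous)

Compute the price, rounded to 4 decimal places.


Answer: Price = 1.3049

Derivation:
d1 = (ln(S/K) + (r - q + 0.5*sigma^2) * T) / (sigma * sqrt(T)) = -1.09053481
d2 = d1 - sigma * sqrt(T) = -1.18553481
exp(-rT) = 0.98535825; exp(-qT) = 0.99128817
P = K * exp(-rT) * N(-d2) - S_0 * exp(-qT) * N(-d1)
N(-d1) = 0.86226119; N(-d2) = 0.88209697
P = 12.2400 * 0.98535825 * 0.88209697 - 10.9200 * 0.99128817 * 0.86226119 = 1.3049


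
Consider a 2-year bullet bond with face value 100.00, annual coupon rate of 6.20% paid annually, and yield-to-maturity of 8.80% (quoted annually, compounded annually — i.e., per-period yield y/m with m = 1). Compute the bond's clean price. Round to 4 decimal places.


Coupon per period c = face * coupon_rate / m = 6.200000
Periods per year m = 1; per-period yield y/m = 0.088000
Number of cashflows N = 2
Cashflows (t years, CF_t, discount factor 1/(1+y/m)^(m*t), PV):
  t = 1.0000: CF_t = 6.200000, DF = 0.919118, PV = 5.698529
  t = 2.0000: CF_t = 106.200000, DF = 0.844777, PV = 89.715344
Price P = sum_t PV_t = 95.413873

Answer: Price = 95.4139


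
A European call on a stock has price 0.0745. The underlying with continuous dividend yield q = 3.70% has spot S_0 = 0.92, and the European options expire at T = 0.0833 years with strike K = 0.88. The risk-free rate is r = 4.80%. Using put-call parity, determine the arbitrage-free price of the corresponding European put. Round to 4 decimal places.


Put-call parity: C - P = S_0 * exp(-qT) - K * exp(-rT).
S_0 * exp(-qT) = 0.9200 * 0.99692264 = 0.91716883
K * exp(-rT) = 0.8800 * 0.99600958 = 0.87648843
P = C - S*exp(-qT) + K*exp(-rT)
P = 0.0745 - 0.91716883 + 0.87648843 = 0.0338

Answer: Put price = 0.0338


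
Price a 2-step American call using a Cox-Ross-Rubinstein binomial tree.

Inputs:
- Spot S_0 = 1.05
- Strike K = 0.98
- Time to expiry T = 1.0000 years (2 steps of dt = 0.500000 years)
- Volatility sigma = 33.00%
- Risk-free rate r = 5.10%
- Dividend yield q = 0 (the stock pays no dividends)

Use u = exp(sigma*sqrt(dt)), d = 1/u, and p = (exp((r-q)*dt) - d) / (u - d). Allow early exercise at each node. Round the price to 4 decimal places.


dt = T/N = 0.500000
u = exp(sigma*sqrt(dt)) = 1.262817; d = 1/u = 0.791880
p = (exp((r-q)*dt) - d) / (u - d) = 0.496771
Discount per step: exp(-r*dt) = 0.974822
Stock lattice S(k, i) with i counting down-moves:
  k=0: S(0,0) = 1.0500
  k=1: S(1,0) = 1.3260; S(1,1) = 0.8315
  k=2: S(2,0) = 1.6744; S(2,1) = 1.0500; S(2,2) = 0.6584
Terminal payoffs V(N, i) = max(S_T - K, 0):
  V(2,0) = 0.694443; V(2,1) = 0.070000; V(2,2) = 0.000000
Backward induction: V(k, i) = exp(-r*dt) * [p * V(k+1, i) + (1-p) * V(k+1, i+1)]; then take max(V_cont, immediate exercise) for American.
  V(1,0) = exp(-r*dt) * [p*0.694443 + (1-p)*0.070000] = 0.370632; exercise = 0.345958; V(1,0) = max -> 0.370632
  V(1,1) = exp(-r*dt) * [p*0.070000 + (1-p)*0.000000] = 0.033898; exercise = 0.000000; V(1,1) = max -> 0.033898
  V(0,0) = exp(-r*dt) * [p*0.370632 + (1-p)*0.033898] = 0.196113; exercise = 0.070000; V(0,0) = max -> 0.196113

Answer: Price = V(0,0) = 0.1961


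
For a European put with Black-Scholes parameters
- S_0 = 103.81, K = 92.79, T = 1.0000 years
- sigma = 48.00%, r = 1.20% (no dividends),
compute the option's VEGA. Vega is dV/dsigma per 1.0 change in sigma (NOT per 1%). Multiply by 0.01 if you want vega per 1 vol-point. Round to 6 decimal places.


d1 = 0.4987988122; d2 = 0.0187988122
phi(d1) = 0.3522765844; exp(-qT) = 1.0000000000; exp(-rT) = 0.9880717129
Vega = S * exp(-qT) * phi(d1) * sqrt(T) = 103.8100 * 1.0000000000 * 0.3522765844 * 1.0000000000 = 36.569832

Answer: Vega = 36.569832


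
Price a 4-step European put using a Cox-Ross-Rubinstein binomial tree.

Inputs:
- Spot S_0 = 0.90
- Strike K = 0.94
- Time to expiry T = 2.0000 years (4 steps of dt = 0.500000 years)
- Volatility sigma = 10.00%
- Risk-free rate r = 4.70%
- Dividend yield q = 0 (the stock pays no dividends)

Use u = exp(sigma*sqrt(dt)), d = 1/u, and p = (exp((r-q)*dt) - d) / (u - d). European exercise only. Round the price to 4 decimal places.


dt = T/N = 0.500000
u = exp(sigma*sqrt(dt)) = 1.073271; d = 1/u = 0.931731
p = (exp((r-q)*dt) - d) / (u - d) = 0.650328
Discount per step: exp(-r*dt) = 0.976774
Stock lattice S(k, i) with i counting down-moves:
  k=0: S(0,0) = 0.9000
  k=1: S(1,0) = 0.9659; S(1,1) = 0.8386
  k=2: S(2,0) = 1.0367; S(2,1) = 0.9000; S(2,2) = 0.7813
  k=3: S(3,0) = 1.1127; S(3,1) = 0.9659; S(3,2) = 0.8386; S(3,3) = 0.7280
  k=4: S(4,0) = 1.1942; S(4,1) = 1.0367; S(4,2) = 0.9000; S(4,3) = 0.7813; S(4,4) = 0.6783
Terminal payoffs V(N, i) = max(K - S_T, 0):
  V(4,0) = 0.000000; V(4,1) = 0.000000; V(4,2) = 0.040000; V(4,3) = 0.158689; V(4,4) = 0.261726
Backward induction: V(k, i) = exp(-r*dt) * [p * V(k+1, i) + (1-p) * V(k+1, i+1)].
  V(3,0) = exp(-r*dt) * [p*0.000000 + (1-p)*0.000000] = 0.000000
  V(3,1) = exp(-r*dt) * [p*0.000000 + (1-p)*0.040000] = 0.013662
  V(3,2) = exp(-r*dt) * [p*0.040000 + (1-p)*0.158689] = 0.079609
  V(3,3) = exp(-r*dt) * [p*0.158689 + (1-p)*0.261726] = 0.190195
  V(2,0) = exp(-r*dt) * [p*0.000000 + (1-p)*0.013662] = 0.004666
  V(2,1) = exp(-r*dt) * [p*0.013662 + (1-p)*0.079609] = 0.035869
  V(2,2) = exp(-r*dt) * [p*0.079609 + (1-p)*0.190195] = 0.115531
  V(1,0) = exp(-r*dt) * [p*0.004666 + (1-p)*0.035869] = 0.015215
  V(1,1) = exp(-r*dt) * [p*0.035869 + (1-p)*0.115531] = 0.062245
  V(0,0) = exp(-r*dt) * [p*0.015215 + (1-p)*0.062245] = 0.030925

Answer: Price = V(0,0) = 0.0309


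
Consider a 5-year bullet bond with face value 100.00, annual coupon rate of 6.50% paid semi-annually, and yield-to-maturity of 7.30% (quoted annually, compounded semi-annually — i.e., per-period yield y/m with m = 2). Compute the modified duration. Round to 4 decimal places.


Coupon per period c = face * coupon_rate / m = 3.250000
Periods per year m = 2; per-period yield y/m = 0.036500
Number of cashflows N = 10
Cashflows (t years, CF_t, discount factor 1/(1+y/m)^(m*t), PV):
  t = 0.5000: CF_t = 3.250000, DF = 0.964785, PV = 3.135552
  t = 1.0000: CF_t = 3.250000, DF = 0.930811, PV = 3.025135
  t = 1.5000: CF_t = 3.250000, DF = 0.898033, PV = 2.918606
  t = 2.0000: CF_t = 3.250000, DF = 0.866409, PV = 2.815828
  t = 2.5000: CF_t = 3.250000, DF = 0.835898, PV = 2.716670
  t = 3.0000: CF_t = 3.250000, DF = 0.806462, PV = 2.621003
  t = 3.5000: CF_t = 3.250000, DF = 0.778063, PV = 2.528705
  t = 4.0000: CF_t = 3.250000, DF = 0.750664, PV = 2.439658
  t = 4.5000: CF_t = 3.250000, DF = 0.724230, PV = 2.353746
  t = 5.0000: CF_t = 103.250000, DF = 0.698726, PV = 72.143465
Price P = sum_t PV_t = 96.698368
First compute Macaulay numerator sum_t t * PV_t:
  t * PV_t at t = 0.5000: 1.567776
  t * PV_t at t = 1.0000: 3.025135
  t * PV_t at t = 1.5000: 4.377909
  t * PV_t at t = 2.0000: 5.631656
  t * PV_t at t = 2.5000: 6.791674
  t * PV_t at t = 3.0000: 7.863009
  t * PV_t at t = 3.5000: 8.850468
  t * PV_t at t = 4.0000: 9.758631
  t * PV_t at t = 4.5000: 10.591857
  t * PV_t at t = 5.0000: 360.717324
Macaulay duration D = 419.175440 / 96.698368 = 4.334876
Modified duration = D / (1 + y/m) = 4.334876 / (1 + 0.036500) = 4.182225

Answer: Modified duration = 4.1822


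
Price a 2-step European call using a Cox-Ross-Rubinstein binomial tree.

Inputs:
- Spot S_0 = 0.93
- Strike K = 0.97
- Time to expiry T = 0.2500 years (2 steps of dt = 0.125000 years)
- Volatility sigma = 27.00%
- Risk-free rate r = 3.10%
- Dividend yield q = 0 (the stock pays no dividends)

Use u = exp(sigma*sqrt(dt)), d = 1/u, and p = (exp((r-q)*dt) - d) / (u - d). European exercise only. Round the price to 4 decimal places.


dt = T/N = 0.125000
u = exp(sigma*sqrt(dt)) = 1.100164; d = 1/u = 0.908955
p = (exp((r-q)*dt) - d) / (u - d) = 0.496458
Discount per step: exp(-r*dt) = 0.996132
Stock lattice S(k, i) with i counting down-moves:
  k=0: S(0,0) = 0.9300
  k=1: S(1,0) = 1.0232; S(1,1) = 0.8453
  k=2: S(2,0) = 1.1256; S(2,1) = 0.9300; S(2,2) = 0.7684
Terminal payoffs V(N, i) = max(S_T - K, 0):
  V(2,0) = 0.155636; V(2,1) = 0.000000; V(2,2) = 0.000000
Backward induction: V(k, i) = exp(-r*dt) * [p * V(k+1, i) + (1-p) * V(k+1, i+1)].
  V(1,0) = exp(-r*dt) * [p*0.155636 + (1-p)*0.000000] = 0.076968
  V(1,1) = exp(-r*dt) * [p*0.000000 + (1-p)*0.000000] = 0.000000
  V(0,0) = exp(-r*dt) * [p*0.076968 + (1-p)*0.000000] = 0.038064

Answer: Price = V(0,0) = 0.0381


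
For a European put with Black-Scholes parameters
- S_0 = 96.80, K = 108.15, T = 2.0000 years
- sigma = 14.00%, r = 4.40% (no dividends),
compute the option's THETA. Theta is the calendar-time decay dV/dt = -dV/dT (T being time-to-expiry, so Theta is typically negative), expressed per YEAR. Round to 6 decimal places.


Answer: Theta = 0.637751

Derivation:
d1 = -0.0165268942; d2 = -0.2145167930
phi(d1) = 0.3988878009; exp(-qT) = 1.0000000000; exp(-rT) = 0.9157608767
Theta = -S*exp(-qT)*phi(d1)*sigma/(2*sqrt(T)) + r*K*exp(-rT)*N(-d2) - q*S*exp(-qT)*N(-d1)
N(-d1) = 0.5065929767; N(-d2) = 0.5849279636; sqrt(T) = 1.4142135624
Term 1 = -96.8000 * 1.0000000000 * 0.3988878009 * 0.1400 / (2 * 1.4142135624) = -1.9112132784
Term 2 = 0.0440 * 108.1500 * 0.9157608767 * 0.5849279636 = 2.5489638132
Term 3 = 0 (no dividend yield, q = 0)
Theta = -1.9112132784 + (2.5489638132) + (0.0000000000) = 0.637751


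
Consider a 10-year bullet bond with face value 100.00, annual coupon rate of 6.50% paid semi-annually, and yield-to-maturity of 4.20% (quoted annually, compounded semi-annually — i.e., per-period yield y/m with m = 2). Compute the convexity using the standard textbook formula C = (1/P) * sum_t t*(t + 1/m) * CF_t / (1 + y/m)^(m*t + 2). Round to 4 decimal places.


Coupon per period c = face * coupon_rate / m = 3.250000
Periods per year m = 2; per-period yield y/m = 0.021000
Number of cashflows N = 20
Cashflows (t years, CF_t, discount factor 1/(1+y/m)^(m*t), PV):
  t = 0.5000: CF_t = 3.250000, DF = 0.979432, PV = 3.183154
  t = 1.0000: CF_t = 3.250000, DF = 0.959287, PV = 3.117682
  t = 1.5000: CF_t = 3.250000, DF = 0.939556, PV = 3.053558
  t = 2.0000: CF_t = 3.250000, DF = 0.920231, PV = 2.990752
  t = 2.5000: CF_t = 3.250000, DF = 0.901304, PV = 2.929238
  t = 3.0000: CF_t = 3.250000, DF = 0.882766, PV = 2.868989
  t = 3.5000: CF_t = 3.250000, DF = 0.864609, PV = 2.809980
  t = 4.0000: CF_t = 3.250000, DF = 0.846826, PV = 2.752184
  t = 4.5000: CF_t = 3.250000, DF = 0.829408, PV = 2.695577
  t = 5.0000: CF_t = 3.250000, DF = 0.812349, PV = 2.640134
  t = 5.5000: CF_t = 3.250000, DF = 0.795640, PV = 2.585831
  t = 6.0000: CF_t = 3.250000, DF = 0.779276, PV = 2.532646
  t = 6.5000: CF_t = 3.250000, DF = 0.763247, PV = 2.480554
  t = 7.0000: CF_t = 3.250000, DF = 0.747549, PV = 2.429534
  t = 7.5000: CF_t = 3.250000, DF = 0.732173, PV = 2.379563
  t = 8.0000: CF_t = 3.250000, DF = 0.717114, PV = 2.330620
  t = 8.5000: CF_t = 3.250000, DF = 0.702364, PV = 2.282684
  t = 9.0000: CF_t = 3.250000, DF = 0.687918, PV = 2.235733
  t = 9.5000: CF_t = 3.250000, DF = 0.673769, PV = 2.189749
  t = 10.0000: CF_t = 103.250000, DF = 0.659911, PV = 68.135778
Price P = sum_t PV_t = 118.623939
Convexity numerator sum_t t*(t + 1/m) * CF_t / (1+y/m)^(m*t + 2):
  t = 0.5000: term = 1.526779
  t = 1.0000: term = 4.486128
  t = 1.5000: term = 8.787714
  t = 2.0000: term = 14.344946
  t = 2.5000: term = 21.074847
  t = 3.0000: term = 28.897929
  t = 3.5000: term = 37.738073
  t = 4.0000: term = 47.522409
  t = 4.5000: term = 58.181206
  t = 5.0000: term = 69.647759
  t = 5.5000: term = 81.858287
  t = 6.0000: term = 94.751824
  t = 6.5000: term = 108.270122
  t = 7.0000: term = 122.357555
  t = 7.5000: term = 136.961024
  t = 8.0000: term = 152.029867
  t = 8.5000: term = 167.515769
  t = 9.0000: term = 183.372681
  t = 9.5000: term = 199.556732
  t = 10.0000: term = 6862.984744
Convexity = (1/P) * sum = 8401.866395 / 118.623939 = 70.827748

Answer: Convexity = 70.8277


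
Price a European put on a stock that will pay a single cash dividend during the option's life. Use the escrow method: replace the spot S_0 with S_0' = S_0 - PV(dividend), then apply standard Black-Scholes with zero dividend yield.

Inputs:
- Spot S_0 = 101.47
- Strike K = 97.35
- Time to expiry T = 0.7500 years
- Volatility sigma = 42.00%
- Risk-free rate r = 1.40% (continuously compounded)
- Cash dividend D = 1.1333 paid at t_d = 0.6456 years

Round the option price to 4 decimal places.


Answer: Price = 12.2730

Derivation:
PV(D) = D * exp(-r * t_d) = 1.1333 * 0.99100232 = 1.12310293
S_0' = S_0 - PV(D) = 101.4700 - 1.12310293 = 100.34689707
d1 = (ln(S_0'/K) + (r + sigma^2/2)*T) / (sigma*sqrt(T)) = 0.29409239
d2 = d1 - sigma*sqrt(T) = -0.06963828
exp(-rT) = 0.98955493
N(-d1) = 0.38434365; N(-d2) = 0.52775922
P = K * exp(-rT) * N(-d2) - S_0' * N(-d1) = 97.3500 * 0.98955493 * 0.52775922 - 100.34689707 * 0.38434365 = 12.2730


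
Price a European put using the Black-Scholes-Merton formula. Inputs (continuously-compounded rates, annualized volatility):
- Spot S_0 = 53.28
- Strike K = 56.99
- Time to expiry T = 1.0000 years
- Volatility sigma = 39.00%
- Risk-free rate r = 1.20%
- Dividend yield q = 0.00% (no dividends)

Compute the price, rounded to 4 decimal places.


d1 = (ln(S/K) + (r - q + 0.5*sigma^2) * T) / (sigma * sqrt(T)) = 0.05316721
d2 = d1 - sigma * sqrt(T) = -0.33683279
exp(-rT) = 0.98807171; exp(-qT) = 1.00000000
P = K * exp(-rT) * N(-d2) - S_0 * exp(-qT) * N(-d1)
N(-d1) = 0.47879934; N(-d2) = 0.63187852
P = 56.9900 * 0.98807171 * 0.63187852 - 53.2800 * 1.00000000 * 0.47879934 = 10.0708

Answer: Price = 10.0708


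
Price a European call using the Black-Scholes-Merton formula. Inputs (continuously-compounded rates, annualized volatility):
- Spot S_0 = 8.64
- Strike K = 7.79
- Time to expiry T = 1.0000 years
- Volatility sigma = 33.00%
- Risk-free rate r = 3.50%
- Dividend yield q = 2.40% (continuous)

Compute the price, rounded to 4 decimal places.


d1 = (ln(S/K) + (r - q + 0.5*sigma^2) * T) / (sigma * sqrt(T)) = 0.51215674
d2 = d1 - sigma * sqrt(T) = 0.18215674
exp(-rT) = 0.96560542; exp(-qT) = 0.97628571
C = S_0 * exp(-qT) * N(d1) - K * exp(-rT) * N(d2)
N(d1) = 0.69572934; N(d2) = 0.57227014
C = 8.6400 * 0.97628571 * 0.69572934 - 7.7900 * 0.96560542 * 0.57227014 = 1.5639

Answer: Price = 1.5639


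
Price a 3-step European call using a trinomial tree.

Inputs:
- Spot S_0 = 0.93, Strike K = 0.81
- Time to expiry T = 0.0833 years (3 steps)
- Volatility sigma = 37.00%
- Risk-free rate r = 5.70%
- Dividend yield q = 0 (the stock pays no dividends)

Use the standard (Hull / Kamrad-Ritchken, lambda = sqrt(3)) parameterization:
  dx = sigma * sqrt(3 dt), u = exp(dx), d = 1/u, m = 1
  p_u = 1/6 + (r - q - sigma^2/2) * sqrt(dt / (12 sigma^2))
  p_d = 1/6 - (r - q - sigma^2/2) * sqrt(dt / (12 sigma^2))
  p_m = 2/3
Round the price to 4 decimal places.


Answer: Price = V(0,0) = 0.1278

Derivation:
dt = T/N = 0.027767; dx = sigma*sqrt(3*dt) = 0.106788
u = exp(dx) = 1.112699; d = 1/u = 0.898716
p_u = 0.165178, p_m = 0.666667, p_d = 0.168155
Discount per step: exp(-r*dt) = 0.998419
Stock lattice S(k, j) with j the centered position index:
  k=0: S(0,+0) = 0.9300
  k=1: S(1,-1) = 0.8358; S(1,+0) = 0.9300; S(1,+1) = 1.0348
  k=2: S(2,-2) = 0.7512; S(2,-1) = 0.8358; S(2,+0) = 0.9300; S(2,+1) = 1.0348; S(2,+2) = 1.1514
  k=3: S(3,-3) = 0.6751; S(3,-2) = 0.7512; S(3,-1) = 0.8358; S(3,+0) = 0.9300; S(3,+1) = 1.0348; S(3,+2) = 1.1514; S(3,+3) = 1.2812
Terminal payoffs V(N, j) = max(S_T - K, 0):
  V(3,-3) = 0.000000; V(3,-2) = 0.000000; V(3,-1) = 0.025806; V(3,+0) = 0.120000; V(3,+1) = 0.224810; V(3,+2) = 0.341432; V(3,+3) = 0.471197
Backward induction: V(k, j) = exp(-r*dt) * [p_u * V(k+1, j+1) + p_m * V(k+1, j) + p_d * V(k+1, j-1)]
  V(2,-2) = exp(-r*dt) * [p_u*0.025806 + p_m*0.000000 + p_d*0.000000] = 0.004256
  V(2,-1) = exp(-r*dt) * [p_u*0.120000 + p_m*0.025806 + p_d*0.000000] = 0.036967
  V(2,+0) = exp(-r*dt) * [p_u*0.224810 + p_m*0.120000 + p_d*0.025806] = 0.121281
  V(2,+1) = exp(-r*dt) * [p_u*0.341432 + p_m*0.224810 + p_d*0.120000] = 0.226091
  V(2,+2) = exp(-r*dt) * [p_u*0.471197 + p_m*0.341432 + p_d*0.224810] = 0.342713
  V(1,-1) = exp(-r*dt) * [p_u*0.121281 + p_m*0.036967 + p_d*0.004256] = 0.045321
  V(1,+0) = exp(-r*dt) * [p_u*0.226091 + p_m*0.121281 + p_d*0.036967] = 0.124219
  V(1,+1) = exp(-r*dt) * [p_u*0.342713 + p_m*0.226091 + p_d*0.121281] = 0.227370
  V(0,+0) = exp(-r*dt) * [p_u*0.227370 + p_m*0.124219 + p_d*0.045321] = 0.127787


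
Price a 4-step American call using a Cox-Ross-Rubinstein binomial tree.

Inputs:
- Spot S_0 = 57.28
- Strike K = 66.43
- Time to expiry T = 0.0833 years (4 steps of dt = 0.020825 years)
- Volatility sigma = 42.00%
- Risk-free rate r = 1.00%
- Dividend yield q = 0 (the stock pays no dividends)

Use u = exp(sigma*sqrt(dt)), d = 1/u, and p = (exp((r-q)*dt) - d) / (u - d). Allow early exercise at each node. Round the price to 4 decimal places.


Answer: Price = V(0,0) = 0.3677

Derivation:
dt = T/N = 0.020825
u = exp(sigma*sqrt(dt)) = 1.062484; d = 1/u = 0.941191
p = (exp((r-q)*dt) - d) / (u - d) = 0.486569
Discount per step: exp(-r*dt) = 0.999792
Stock lattice S(k, i) with i counting down-moves:
  k=0: S(0,0) = 57.2800
  k=1: S(1,0) = 60.8591; S(1,1) = 53.9114
  k=2: S(2,0) = 64.6618; S(2,1) = 57.2800; S(2,2) = 50.7409
  k=3: S(3,0) = 68.7021; S(3,1) = 60.8591; S(3,2) = 53.9114; S(3,3) = 47.7569
  k=4: S(4,0) = 72.9949; S(4,1) = 64.6618; S(4,2) = 57.2800; S(4,3) = 50.7409; S(4,4) = 44.9483
Terminal payoffs V(N, i) = max(S_T - K, 0):
  V(4,0) = 6.564941; V(4,1) = 0.000000; V(4,2) = 0.000000; V(4,3) = 0.000000; V(4,4) = 0.000000
Backward induction: V(k, i) = exp(-r*dt) * [p * V(k+1, i) + (1-p) * V(k+1, i+1)]; then take max(V_cont, immediate exercise) for American.
  V(3,0) = exp(-r*dt) * [p*6.564941 + (1-p)*0.000000] = 3.193634; exercise = 2.272149; V(3,0) = max -> 3.193634
  V(3,1) = exp(-r*dt) * [p*0.000000 + (1-p)*0.000000] = 0.000000; exercise = 0.000000; V(3,1) = max -> 0.000000
  V(3,2) = exp(-r*dt) * [p*0.000000 + (1-p)*0.000000] = 0.000000; exercise = 0.000000; V(3,2) = max -> 0.000000
  V(3,3) = exp(-r*dt) * [p*0.000000 + (1-p)*0.000000] = 0.000000; exercise = 0.000000; V(3,3) = max -> 0.000000
  V(2,0) = exp(-r*dt) * [p*3.193634 + (1-p)*0.000000] = 1.553601; exercise = 0.000000; V(2,0) = max -> 1.553601
  V(2,1) = exp(-r*dt) * [p*0.000000 + (1-p)*0.000000] = 0.000000; exercise = 0.000000; V(2,1) = max -> 0.000000
  V(2,2) = exp(-r*dt) * [p*0.000000 + (1-p)*0.000000] = 0.000000; exercise = 0.000000; V(2,2) = max -> 0.000000
  V(1,0) = exp(-r*dt) * [p*1.553601 + (1-p)*0.000000] = 0.755777; exercise = 0.000000; V(1,0) = max -> 0.755777
  V(1,1) = exp(-r*dt) * [p*0.000000 + (1-p)*0.000000] = 0.000000; exercise = 0.000000; V(1,1) = max -> 0.000000
  V(0,0) = exp(-r*dt) * [p*0.755777 + (1-p)*0.000000] = 0.367661; exercise = 0.000000; V(0,0) = max -> 0.367661


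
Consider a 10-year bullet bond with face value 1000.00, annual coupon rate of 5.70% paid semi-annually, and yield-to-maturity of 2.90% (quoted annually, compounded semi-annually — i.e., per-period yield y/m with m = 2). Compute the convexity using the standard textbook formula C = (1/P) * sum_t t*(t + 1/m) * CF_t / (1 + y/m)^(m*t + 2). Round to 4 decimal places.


Coupon per period c = face * coupon_rate / m = 28.500000
Periods per year m = 2; per-period yield y/m = 0.014500
Number of cashflows N = 20
Cashflows (t years, CF_t, discount factor 1/(1+y/m)^(m*t), PV):
  t = 0.5000: CF_t = 28.500000, DF = 0.985707, PV = 28.092656
  t = 1.0000: CF_t = 28.500000, DF = 0.971619, PV = 27.691135
  t = 1.5000: CF_t = 28.500000, DF = 0.957732, PV = 27.295352
  t = 2.0000: CF_t = 28.500000, DF = 0.944043, PV = 26.905227
  t = 2.5000: CF_t = 28.500000, DF = 0.930550, PV = 26.520677
  t = 3.0000: CF_t = 28.500000, DF = 0.917250, PV = 26.141623
  t = 3.5000: CF_t = 28.500000, DF = 0.904140, PV = 25.767987
  t = 4.0000: CF_t = 28.500000, DF = 0.891217, PV = 25.399692
  t = 4.5000: CF_t = 28.500000, DF = 0.878479, PV = 25.036660
  t = 5.0000: CF_t = 28.500000, DF = 0.865923, PV = 24.678817
  t = 5.5000: CF_t = 28.500000, DF = 0.853547, PV = 24.326089
  t = 6.0000: CF_t = 28.500000, DF = 0.841347, PV = 23.978402
  t = 6.5000: CF_t = 28.500000, DF = 0.829322, PV = 23.635685
  t = 7.0000: CF_t = 28.500000, DF = 0.817469, PV = 23.297866
  t = 7.5000: CF_t = 28.500000, DF = 0.805785, PV = 22.964875
  t = 8.0000: CF_t = 28.500000, DF = 0.794268, PV = 22.636644
  t = 8.5000: CF_t = 28.500000, DF = 0.782916, PV = 22.313104
  t = 9.0000: CF_t = 28.500000, DF = 0.771726, PV = 21.994188
  t = 9.5000: CF_t = 28.500000, DF = 0.760696, PV = 21.679831
  t = 10.0000: CF_t = 1028.500000, DF = 0.749823, PV = 771.193337
Price P = sum_t PV_t = 1241.549849
Convexity numerator sum_t t*(t + 1/m) * CF_t / (1+y/m)^(m*t + 2):
  t = 0.5000: term = 13.647676
  t = 1.0000: term = 40.357840
  t = 1.5000: term = 79.562030
  t = 2.0000: term = 130.708116
  t = 2.5000: term = 193.259906
  t = 3.0000: term = 266.696765
  t = 3.5000: term = 350.513245
  t = 4.0000: term = 444.218715
  t = 4.5000: term = 547.337007
  t = 5.0000: term = 659.406065
  t = 5.5000: term = 779.977603
  t = 6.0000: term = 908.616769
  t = 6.5000: term = 1044.901821
  t = 7.0000: term = 1188.423802
  t = 7.5000: term = 1338.786231
  t = 8.0000: term = 1495.604792
  t = 8.5000: term = 1658.507039
  t = 9.0000: term = 1827.132099
  t = 9.5000: term = 2001.130386
  t = 10.0000: term = 78677.121978
Convexity = (1/P) * sum = 93645.909888 / 1241.549849 = 75.426621

Answer: Convexity = 75.4266


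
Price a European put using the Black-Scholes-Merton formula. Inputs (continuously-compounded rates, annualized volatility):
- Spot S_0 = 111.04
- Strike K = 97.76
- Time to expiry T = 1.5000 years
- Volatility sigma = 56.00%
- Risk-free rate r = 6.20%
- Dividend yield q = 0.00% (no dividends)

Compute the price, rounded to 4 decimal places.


Answer: Price = 17.1844

Derivation:
d1 = (ln(S/K) + (r - q + 0.5*sigma^2) * T) / (sigma * sqrt(T)) = 0.66424184
d2 = d1 - sigma * sqrt(T) = -0.02161529
exp(-rT) = 0.91119350; exp(-qT) = 1.00000000
P = K * exp(-rT) * N(-d2) - S_0 * exp(-qT) * N(-d1)
N(-d1) = 0.25326777; N(-d2) = 0.50862258
P = 97.7600 * 0.91119350 * 0.50862258 - 111.0400 * 1.00000000 * 0.25326777 = 17.1844


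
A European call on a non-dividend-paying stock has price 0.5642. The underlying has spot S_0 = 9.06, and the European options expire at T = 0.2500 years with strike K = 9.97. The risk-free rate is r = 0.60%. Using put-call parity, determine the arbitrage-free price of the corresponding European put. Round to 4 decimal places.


Put-call parity: C - P = S_0 * exp(-qT) - K * exp(-rT).
S_0 * exp(-qT) = 9.0600 * 1.00000000 = 9.06000000
K * exp(-rT) = 9.9700 * 0.99850112 = 9.95505621
P = C - S*exp(-qT) + K*exp(-rT)
P = 0.5642 - 9.06000000 + 9.95505621 = 1.4593

Answer: Put price = 1.4593


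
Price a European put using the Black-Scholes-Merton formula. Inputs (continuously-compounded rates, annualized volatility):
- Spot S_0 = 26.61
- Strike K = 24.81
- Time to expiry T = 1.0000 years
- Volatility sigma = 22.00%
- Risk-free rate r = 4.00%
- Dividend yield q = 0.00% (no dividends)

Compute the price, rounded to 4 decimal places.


Answer: Price = 1.0923

Derivation:
d1 = (ln(S/K) + (r - q + 0.5*sigma^2) * T) / (sigma * sqrt(T)) = 0.61018312
d2 = d1 - sigma * sqrt(T) = 0.39018312
exp(-rT) = 0.96078944; exp(-qT) = 1.00000000
P = K * exp(-rT) * N(-d2) - S_0 * exp(-qT) * N(-d1)
N(-d1) = 0.27087025; N(-d2) = 0.34820057
P = 24.8100 * 0.96078944 * 0.34820057 - 26.6100 * 1.00000000 * 0.27087025 = 1.0923


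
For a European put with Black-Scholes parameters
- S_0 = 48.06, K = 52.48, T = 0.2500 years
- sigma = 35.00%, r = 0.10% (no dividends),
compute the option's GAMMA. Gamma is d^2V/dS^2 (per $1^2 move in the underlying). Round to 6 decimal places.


d1 = -0.4138252247; d2 = -0.5888252247
phi(d1) = 0.3662041949; exp(-qT) = 1.0000000000; exp(-rT) = 0.9997500312
Gamma = exp(-qT) * phi(d1) / (S * sigma * sqrt(T)) = 1.0000000000 * 0.3662041949 / (48.0600 * 0.3500 * 0.5000000000) = 0.043541

Answer: Gamma = 0.043541


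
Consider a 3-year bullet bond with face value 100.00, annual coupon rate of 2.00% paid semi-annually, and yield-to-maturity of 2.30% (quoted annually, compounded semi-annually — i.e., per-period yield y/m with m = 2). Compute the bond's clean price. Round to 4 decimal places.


Answer: Price = 99.1351

Derivation:
Coupon per period c = face * coupon_rate / m = 1.000000
Periods per year m = 2; per-period yield y/m = 0.011500
Number of cashflows N = 6
Cashflows (t years, CF_t, discount factor 1/(1+y/m)^(m*t), PV):
  t = 0.5000: CF_t = 1.000000, DF = 0.988631, PV = 0.988631
  t = 1.0000: CF_t = 1.000000, DF = 0.977391, PV = 0.977391
  t = 1.5000: CF_t = 1.000000, DF = 0.966279, PV = 0.966279
  t = 2.0000: CF_t = 1.000000, DF = 0.955293, PV = 0.955293
  t = 2.5000: CF_t = 1.000000, DF = 0.944432, PV = 0.944432
  t = 3.0000: CF_t = 101.000000, DF = 0.933694, PV = 94.303118
Price P = sum_t PV_t = 99.135142


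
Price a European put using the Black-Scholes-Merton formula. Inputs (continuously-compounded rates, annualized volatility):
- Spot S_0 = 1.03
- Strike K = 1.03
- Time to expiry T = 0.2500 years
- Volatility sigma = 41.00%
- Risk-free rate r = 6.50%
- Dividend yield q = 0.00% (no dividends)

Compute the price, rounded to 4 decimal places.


d1 = (ln(S/K) + (r - q + 0.5*sigma^2) * T) / (sigma * sqrt(T)) = 0.18176829
d2 = d1 - sigma * sqrt(T) = -0.02323171
exp(-rT) = 0.98388132; exp(-qT) = 1.00000000
P = K * exp(-rT) * N(-d2) - S_0 * exp(-qT) * N(-d1)
N(-d1) = 0.42788228; N(-d2) = 0.50926728
P = 1.0300 * 0.98388132 * 0.50926728 - 1.0300 * 1.00000000 * 0.42788228 = 0.0754

Answer: Price = 0.0754


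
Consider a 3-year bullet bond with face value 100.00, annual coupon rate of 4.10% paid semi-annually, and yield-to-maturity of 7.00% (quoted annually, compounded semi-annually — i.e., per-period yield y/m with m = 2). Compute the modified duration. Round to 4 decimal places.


Answer: Modified duration = 2.7498

Derivation:
Coupon per period c = face * coupon_rate / m = 2.050000
Periods per year m = 2; per-period yield y/m = 0.035000
Number of cashflows N = 6
Cashflows (t years, CF_t, discount factor 1/(1+y/m)^(m*t), PV):
  t = 0.5000: CF_t = 2.050000, DF = 0.966184, PV = 1.980676
  t = 1.0000: CF_t = 2.050000, DF = 0.933511, PV = 1.913697
  t = 1.5000: CF_t = 2.050000, DF = 0.901943, PV = 1.848983
  t = 2.0000: CF_t = 2.050000, DF = 0.871442, PV = 1.786457
  t = 2.5000: CF_t = 2.050000, DF = 0.841973, PV = 1.726045
  t = 3.0000: CF_t = 102.050000, DF = 0.813501, PV = 83.017741
Price P = sum_t PV_t = 92.273598
First compute Macaulay numerator sum_t t * PV_t:
  t * PV_t at t = 0.5000: 0.990338
  t * PV_t at t = 1.0000: 1.913697
  t * PV_t at t = 1.5000: 2.773474
  t * PV_t at t = 2.0000: 3.572913
  t * PV_t at t = 2.5000: 4.315112
  t * PV_t at t = 3.0000: 249.053222
Macaulay duration D = 262.618757 / 92.273598 = 2.846088
Modified duration = D / (1 + y/m) = 2.846088 / (1 + 0.035000) = 2.749843


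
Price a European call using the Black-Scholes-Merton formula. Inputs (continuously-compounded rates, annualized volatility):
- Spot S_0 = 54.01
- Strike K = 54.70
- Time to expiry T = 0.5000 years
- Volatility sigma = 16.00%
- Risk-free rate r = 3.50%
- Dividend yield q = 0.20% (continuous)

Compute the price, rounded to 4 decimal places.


Answer: Price = 2.5332

Derivation:
d1 = (ln(S/K) + (r - q + 0.5*sigma^2) * T) / (sigma * sqrt(T)) = 0.09020477
d2 = d1 - sigma * sqrt(T) = -0.02293231
exp(-rT) = 0.98265224; exp(-qT) = 0.99900050
C = S_0 * exp(-qT) * N(d1) - K * exp(-rT) * N(d2)
N(d1) = 0.53593775; N(d2) = 0.49085213
C = 54.0100 * 0.99900050 * 0.53593775 - 54.7000 * 0.98265224 * 0.49085213 = 2.5332


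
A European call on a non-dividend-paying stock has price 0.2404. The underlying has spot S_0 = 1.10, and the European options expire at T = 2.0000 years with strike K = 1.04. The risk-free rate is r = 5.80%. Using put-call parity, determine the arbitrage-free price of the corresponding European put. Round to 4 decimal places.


Put-call parity: C - P = S_0 * exp(-qT) - K * exp(-rT).
S_0 * exp(-qT) = 1.1000 * 1.00000000 = 1.10000000
K * exp(-rT) = 1.0400 * 0.89047522 = 0.92609423
P = C - S*exp(-qT) + K*exp(-rT)
P = 0.2404 - 1.10000000 + 0.92609423 = 0.0665

Answer: Put price = 0.0665


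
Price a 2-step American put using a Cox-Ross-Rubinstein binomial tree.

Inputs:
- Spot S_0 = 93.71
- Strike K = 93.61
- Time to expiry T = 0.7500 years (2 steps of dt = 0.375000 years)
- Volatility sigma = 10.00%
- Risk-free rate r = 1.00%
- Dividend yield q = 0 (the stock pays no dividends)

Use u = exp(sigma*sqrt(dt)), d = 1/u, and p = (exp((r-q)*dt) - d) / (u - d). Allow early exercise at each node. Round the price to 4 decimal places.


Answer: Price = V(0,0) = 2.6393

Derivation:
dt = T/N = 0.375000
u = exp(sigma*sqrt(dt)) = 1.063151; d = 1/u = 0.940600
p = (exp((r-q)*dt) - d) / (u - d) = 0.515352
Discount per step: exp(-r*dt) = 0.996257
Stock lattice S(k, i) with i counting down-moves:
  k=0: S(0,0) = 93.7100
  k=1: S(1,0) = 99.6279; S(1,1) = 88.1436
  k=2: S(2,0) = 105.9195; S(2,1) = 93.7100; S(2,2) = 82.9079
Terminal payoffs V(N, i) = max(K - S_T, 0):
  V(2,0) = 0.000000; V(2,1) = 0.000000; V(2,2) = 10.702094
Backward induction: V(k, i) = exp(-r*dt) * [p * V(k+1, i) + (1-p) * V(k+1, i+1)]; then take max(V_cont, immediate exercise) for American.
  V(1,0) = exp(-r*dt) * [p*0.000000 + (1-p)*0.000000] = 0.000000; exercise = 0.000000; V(1,0) = max -> 0.000000
  V(1,1) = exp(-r*dt) * [p*0.000000 + (1-p)*10.702094] = 5.167330; exercise = 5.466368; V(1,1) = max -> 5.466368
  V(0,0) = exp(-r*dt) * [p*0.000000 + (1-p)*5.466368] = 2.639346; exercise = 0.000000; V(0,0) = max -> 2.639346


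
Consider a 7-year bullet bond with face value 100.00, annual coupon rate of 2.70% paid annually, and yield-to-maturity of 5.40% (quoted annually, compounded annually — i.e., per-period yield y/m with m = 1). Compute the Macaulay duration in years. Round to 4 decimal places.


Coupon per period c = face * coupon_rate / m = 2.700000
Periods per year m = 1; per-period yield y/m = 0.054000
Number of cashflows N = 7
Cashflows (t years, CF_t, discount factor 1/(1+y/m)^(m*t), PV):
  t = 1.0000: CF_t = 2.700000, DF = 0.948767, PV = 2.561670
  t = 2.0000: CF_t = 2.700000, DF = 0.900158, PV = 2.430427
  t = 3.0000: CF_t = 2.700000, DF = 0.854040, PV = 2.305908
  t = 4.0000: CF_t = 2.700000, DF = 0.810285, PV = 2.187768
  t = 5.0000: CF_t = 2.700000, DF = 0.768771, PV = 2.075681
  t = 6.0000: CF_t = 2.700000, DF = 0.729384, PV = 1.969337
  t = 7.0000: CF_t = 102.700000, DF = 0.692015, PV = 71.069976
Price P = sum_t PV_t = 84.600767
Macaulay numerator sum_t t * PV_t:
  t * PV_t at t = 1.0000: 2.561670
  t * PV_t at t = 2.0000: 4.860854
  t * PV_t at t = 3.0000: 6.917723
  t * PV_t at t = 4.0000: 8.751073
  t * PV_t at t = 5.0000: 10.378407
  t * PV_t at t = 6.0000: 11.816024
  t * PV_t at t = 7.0000: 497.489830
Macaulay duration D = (sum_t t * PV_t) / P = 542.775581 / 84.600767 = 6.415729

Answer: Macaulay duration = 6.4157 years


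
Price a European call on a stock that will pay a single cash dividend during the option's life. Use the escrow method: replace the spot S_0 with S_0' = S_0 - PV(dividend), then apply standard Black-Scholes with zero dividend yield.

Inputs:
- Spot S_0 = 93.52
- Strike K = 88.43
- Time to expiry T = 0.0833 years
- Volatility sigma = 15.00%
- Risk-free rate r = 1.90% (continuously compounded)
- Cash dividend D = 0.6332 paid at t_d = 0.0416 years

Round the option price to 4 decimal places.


Answer: Price = 4.8298

Derivation:
PV(D) = D * exp(-r * t_d) = 0.6332 * 0.99920991 = 0.63269972
S_0' = S_0 - PV(D) = 93.5200 - 0.63269972 = 92.88730028
d1 = (ln(S_0'/K) + (r + sigma^2/2)*T) / (sigma*sqrt(T)) = 1.19409481
d2 = d1 - sigma*sqrt(T) = 1.15080220
exp(-rT) = 0.99841855
N(d1) = 0.88377956; N(d2) = 0.87509319
C = S_0' * N(d1) - K * exp(-rT) * N(d2) = 92.88730028 * 0.88377956 - 88.4300 * 0.99841855 * 0.87509319 = 4.8298


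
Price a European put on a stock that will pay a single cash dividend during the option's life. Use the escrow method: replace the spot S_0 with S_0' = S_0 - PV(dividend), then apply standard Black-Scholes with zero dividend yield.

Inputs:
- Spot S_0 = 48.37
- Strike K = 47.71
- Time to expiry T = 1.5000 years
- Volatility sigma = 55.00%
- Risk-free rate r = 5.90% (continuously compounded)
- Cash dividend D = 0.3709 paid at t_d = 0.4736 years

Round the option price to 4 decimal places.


PV(D) = D * exp(-r * t_d) = 0.3709 * 0.97244438 = 0.36067962
S_0' = S_0 - PV(D) = 48.3700 - 0.36067962 = 48.00932038
d1 = (ln(S_0'/K) + (r + sigma^2/2)*T) / (sigma*sqrt(T)) = 0.47747109
d2 = d1 - sigma*sqrt(T) = -0.19613859
exp(-rT) = 0.91530311
N(-d1) = 0.31651335; N(-d2) = 0.57774915
P = K * exp(-rT) * N(-d2) - S_0' * N(-d1) = 47.7100 * 0.91530311 * 0.57774915 - 48.00932038 * 0.31651335 = 10.0342

Answer: Price = 10.0342


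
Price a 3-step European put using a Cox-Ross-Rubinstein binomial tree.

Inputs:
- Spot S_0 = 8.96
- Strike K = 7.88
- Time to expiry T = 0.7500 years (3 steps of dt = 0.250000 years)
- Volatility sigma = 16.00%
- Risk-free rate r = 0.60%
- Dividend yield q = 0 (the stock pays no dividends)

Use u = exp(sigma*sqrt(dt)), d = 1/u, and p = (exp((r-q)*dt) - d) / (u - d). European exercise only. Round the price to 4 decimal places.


Answer: Price = V(0,0) = 0.1102

Derivation:
dt = T/N = 0.250000
u = exp(sigma*sqrt(dt)) = 1.083287; d = 1/u = 0.923116
p = (exp((r-q)*dt) - d) / (u - d) = 0.489383
Discount per step: exp(-r*dt) = 0.998501
Stock lattice S(k, i) with i counting down-moves:
  k=0: S(0,0) = 8.9600
  k=1: S(1,0) = 9.7063; S(1,1) = 8.2711
  k=2: S(2,0) = 10.5147; S(2,1) = 8.9600; S(2,2) = 7.6352
  k=3: S(3,0) = 11.3904; S(3,1) = 9.7063; S(3,2) = 8.2711; S(3,3) = 7.0482
Terminal payoffs V(N, i) = max(K - S_T, 0):
  V(3,0) = 0.000000; V(3,1) = 0.000000; V(3,2) = 0.000000; V(3,3) = 0.831814
Backward induction: V(k, i) = exp(-r*dt) * [p * V(k+1, i) + (1-p) * V(k+1, i+1)].
  V(2,0) = exp(-r*dt) * [p*0.000000 + (1-p)*0.000000] = 0.000000
  V(2,1) = exp(-r*dt) * [p*0.000000 + (1-p)*0.000000] = 0.000000
  V(2,2) = exp(-r*dt) * [p*0.000000 + (1-p)*0.831814] = 0.424102
  V(1,0) = exp(-r*dt) * [p*0.000000 + (1-p)*0.000000] = 0.000000
  V(1,1) = exp(-r*dt) * [p*0.000000 + (1-p)*0.424102] = 0.216229
  V(0,0) = exp(-r*dt) * [p*0.000000 + (1-p)*0.216229] = 0.110245


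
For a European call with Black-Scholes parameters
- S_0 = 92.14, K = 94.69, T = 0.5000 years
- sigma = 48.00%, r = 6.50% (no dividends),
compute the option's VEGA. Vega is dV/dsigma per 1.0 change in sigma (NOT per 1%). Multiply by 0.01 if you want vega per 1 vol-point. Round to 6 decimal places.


d1 = 0.1850285180; d2 = -0.1543827369
phi(d1) = 0.3921713923; exp(-qT) = 1.0000000000; exp(-rT) = 0.9680224498
Vega = S * exp(-qT) * phi(d1) * sqrt(T) = 92.1400 * 1.0000000000 * 0.3921713923 * 0.7071067812 = 25.551072

Answer: Vega = 25.551072


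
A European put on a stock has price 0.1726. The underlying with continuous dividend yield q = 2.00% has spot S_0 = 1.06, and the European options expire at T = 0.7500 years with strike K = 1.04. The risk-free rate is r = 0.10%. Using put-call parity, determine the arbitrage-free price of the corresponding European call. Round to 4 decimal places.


Answer: Call price = 0.1776

Derivation:
Put-call parity: C - P = S_0 * exp(-qT) - K * exp(-rT).
S_0 * exp(-qT) = 1.0600 * 0.98511194 = 1.04421866
K * exp(-rT) = 1.0400 * 0.99925028 = 1.03922029
C = P + S*exp(-qT) - K*exp(-rT)
C = 0.1726 + 1.04421866 - 1.03922029 = 0.1776


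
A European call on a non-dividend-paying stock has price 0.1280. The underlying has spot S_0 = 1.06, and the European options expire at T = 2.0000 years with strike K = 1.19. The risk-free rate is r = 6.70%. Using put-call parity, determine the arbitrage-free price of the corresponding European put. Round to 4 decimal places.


Put-call parity: C - P = S_0 * exp(-qT) - K * exp(-rT).
S_0 * exp(-qT) = 1.0600 * 1.00000000 = 1.06000000
K * exp(-rT) = 1.1900 * 0.87459006 = 1.04076218
P = C - S*exp(-qT) + K*exp(-rT)
P = 0.1280 - 1.06000000 + 1.04076218 = 0.1088

Answer: Put price = 0.1088


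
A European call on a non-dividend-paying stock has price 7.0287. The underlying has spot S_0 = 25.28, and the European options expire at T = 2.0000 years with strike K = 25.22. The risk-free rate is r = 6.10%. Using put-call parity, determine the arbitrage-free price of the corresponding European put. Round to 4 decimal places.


Put-call parity: C - P = S_0 * exp(-qT) - K * exp(-rT).
S_0 * exp(-qT) = 25.2800 * 1.00000000 = 25.28000000
K * exp(-rT) = 25.2200 * 0.88514837 = 22.32344185
P = C - S*exp(-qT) + K*exp(-rT)
P = 7.0287 - 25.28000000 + 22.32344185 = 4.0721

Answer: Put price = 4.0721


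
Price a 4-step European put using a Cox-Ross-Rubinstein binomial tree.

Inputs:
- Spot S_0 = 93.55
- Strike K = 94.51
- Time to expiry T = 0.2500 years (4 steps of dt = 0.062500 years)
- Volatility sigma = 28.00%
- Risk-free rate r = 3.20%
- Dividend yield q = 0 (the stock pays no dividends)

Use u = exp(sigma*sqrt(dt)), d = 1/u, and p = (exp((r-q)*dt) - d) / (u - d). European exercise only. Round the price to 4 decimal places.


Answer: Price = V(0,0) = 5.1824

Derivation:
dt = T/N = 0.062500
u = exp(sigma*sqrt(dt)) = 1.072508; d = 1/u = 0.932394
p = (exp((r-q)*dt) - d) / (u - d) = 0.496795
Discount per step: exp(-r*dt) = 0.998002
Stock lattice S(k, i) with i counting down-moves:
  k=0: S(0,0) = 93.5500
  k=1: S(1,0) = 100.3331; S(1,1) = 87.2254
  k=2: S(2,0) = 107.6081; S(2,1) = 93.5500; S(2,2) = 81.3285
  k=3: S(3,0) = 115.4106; S(3,1) = 100.3331; S(3,2) = 87.2254; S(3,3) = 75.8302
  k=4: S(4,0) = 123.7788; S(4,1) = 107.6081; S(4,2) = 93.5500; S(4,3) = 81.3285; S(4,4) = 70.7036
Terminal payoffs V(N, i) = max(K - S_T, 0):
  V(4,0) = 0.000000; V(4,1) = 0.000000; V(4,2) = 0.960000; V(4,3) = 13.181537; V(4,4) = 23.806431
Backward induction: V(k, i) = exp(-r*dt) * [p * V(k+1, i) + (1-p) * V(k+1, i+1)].
  V(3,0) = exp(-r*dt) * [p*0.000000 + (1-p)*0.000000] = 0.000000
  V(3,1) = exp(-r*dt) * [p*0.000000 + (1-p)*0.960000] = 0.482111
  V(3,2) = exp(-r*dt) * [p*0.960000 + (1-p)*13.181537] = 7.095727
  V(3,3) = exp(-r*dt) * [p*13.181537 + (1-p)*23.806431] = 18.491013
  V(2,0) = exp(-r*dt) * [p*0.000000 + (1-p)*0.482111] = 0.242116
  V(2,1) = exp(-r*dt) * [p*0.482111 + (1-p)*7.095727] = 3.802500
  V(2,2) = exp(-r*dt) * [p*7.095727 + (1-p)*18.491013] = 12.804252
  V(1,0) = exp(-r*dt) * [p*0.242116 + (1-p)*3.802500] = 2.029654
  V(1,1) = exp(-r*dt) * [p*3.802500 + (1-p)*12.804252] = 8.315575
  V(0,0) = exp(-r*dt) * [p*2.029654 + (1-p)*8.315575] = 5.182382


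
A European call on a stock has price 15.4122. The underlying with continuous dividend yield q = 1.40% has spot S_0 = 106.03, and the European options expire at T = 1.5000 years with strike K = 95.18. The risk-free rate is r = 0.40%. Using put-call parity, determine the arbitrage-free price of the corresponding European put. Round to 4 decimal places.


Answer: Put price = 6.1962

Derivation:
Put-call parity: C - P = S_0 * exp(-qT) - K * exp(-rT).
S_0 * exp(-qT) = 106.0300 * 0.97921896 = 103.82658681
K * exp(-rT) = 95.1800 * 0.99401796 = 94.61062982
P = C - S*exp(-qT) + K*exp(-rT)
P = 15.4122 - 103.82658681 + 94.61062982 = 6.1962


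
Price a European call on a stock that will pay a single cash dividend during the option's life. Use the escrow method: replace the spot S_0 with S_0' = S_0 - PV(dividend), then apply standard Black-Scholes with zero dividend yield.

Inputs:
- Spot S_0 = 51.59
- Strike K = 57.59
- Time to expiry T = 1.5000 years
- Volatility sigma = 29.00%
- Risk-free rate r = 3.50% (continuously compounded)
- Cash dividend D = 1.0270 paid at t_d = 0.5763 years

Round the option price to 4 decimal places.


PV(D) = D * exp(-r * t_d) = 1.0270 * 0.98003156 = 1.00649242
S_0' = S_0 - PV(D) = 51.5900 - 1.00649242 = 50.58350758
d1 = (ln(S_0'/K) + (r + sigma^2/2)*T) / (sigma*sqrt(T)) = -0.03983477
d2 = d1 - sigma*sqrt(T) = -0.39501078
exp(-rT) = 0.94885432
N(d1) = 0.48411243; N(d2) = 0.34641746
C = S_0' * N(d1) - K * exp(-rT) * N(d2) = 50.58350758 * 0.48411243 - 57.5900 * 0.94885432 * 0.34641746 = 5.5583

Answer: Price = 5.5583
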